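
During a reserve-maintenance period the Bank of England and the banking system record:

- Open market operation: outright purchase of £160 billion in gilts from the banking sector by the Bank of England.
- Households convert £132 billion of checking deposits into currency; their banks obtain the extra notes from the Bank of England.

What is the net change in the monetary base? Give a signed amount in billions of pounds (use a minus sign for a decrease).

+£160 billion

OMO purchase (from banks) £160 billion: Bank of England balance sheet expands → +£160B.
Currency withdrawal £132 billion: just a shift between currency and reserves — both are base money → 0.
Net: 160 + 0 = +£160 billion.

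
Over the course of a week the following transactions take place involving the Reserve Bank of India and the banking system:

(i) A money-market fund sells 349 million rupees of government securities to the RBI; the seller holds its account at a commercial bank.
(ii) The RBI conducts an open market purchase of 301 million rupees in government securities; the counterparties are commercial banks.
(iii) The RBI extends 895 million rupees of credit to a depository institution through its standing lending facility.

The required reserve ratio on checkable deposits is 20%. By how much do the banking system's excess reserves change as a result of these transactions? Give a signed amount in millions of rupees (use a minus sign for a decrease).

+1475.2 million

Asset purchase (from non-banks) 349 million rupees: reserves +349M, deposits +349M.
OMO purchase (from banks) 301 million rupees: reserves +301M, deposits 0.
Discount-window loan 895 million rupees: reserves +895M, deposits 0.
Totals: Δreserves = +1545M, Δdeposits = +349M.
Δrequired reserves = 20% × +349M = +69.8M.
Δexcess reserves = Δreserves − Δrequired = +1545M − (+69.8M) = +1475.2 million.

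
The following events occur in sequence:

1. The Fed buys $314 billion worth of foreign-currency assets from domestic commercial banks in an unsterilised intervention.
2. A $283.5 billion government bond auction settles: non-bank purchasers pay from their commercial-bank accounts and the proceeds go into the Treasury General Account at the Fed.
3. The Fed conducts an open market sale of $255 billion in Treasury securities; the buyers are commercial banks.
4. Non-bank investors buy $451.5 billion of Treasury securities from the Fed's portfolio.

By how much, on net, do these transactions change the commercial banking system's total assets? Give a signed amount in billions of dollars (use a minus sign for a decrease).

-$735 billion

Fed balance sheet:
  Assets:      Securities −$706.5B, Foreign assets +$314B
  Liabilities: Bank reserves −$676B, Government deposits +$283.5B
Commercial banking system:
  Assets:      Reserves at CB −$676B, Securities +$255B, Foreign assets −$314B
  Liabilities: Checkable deposits −$735B
Change in total bank assets = -$735 billion.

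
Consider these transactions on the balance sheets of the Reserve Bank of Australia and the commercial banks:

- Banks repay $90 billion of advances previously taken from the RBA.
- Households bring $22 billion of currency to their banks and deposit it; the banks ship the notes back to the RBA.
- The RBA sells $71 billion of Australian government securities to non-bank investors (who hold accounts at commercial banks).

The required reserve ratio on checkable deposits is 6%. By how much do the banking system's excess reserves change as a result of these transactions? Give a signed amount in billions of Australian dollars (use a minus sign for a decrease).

-$136.06 billion

Discount-window repayment $90 billion: reserves −$90B, deposits 0.
Currency deposit $22 billion: reserves +$22B, deposits +$22B.
Asset sale (to non-banks) $71 billion: reserves −$71B, deposits −$71B.
Totals: Δreserves = −$139B, Δdeposits = −$49B.
Δrequired reserves = 6% × −$49B = −$2.94B.
Δexcess reserves = Δreserves − Δrequired = −$139B − (−$2.94B) = -$136.06 billion.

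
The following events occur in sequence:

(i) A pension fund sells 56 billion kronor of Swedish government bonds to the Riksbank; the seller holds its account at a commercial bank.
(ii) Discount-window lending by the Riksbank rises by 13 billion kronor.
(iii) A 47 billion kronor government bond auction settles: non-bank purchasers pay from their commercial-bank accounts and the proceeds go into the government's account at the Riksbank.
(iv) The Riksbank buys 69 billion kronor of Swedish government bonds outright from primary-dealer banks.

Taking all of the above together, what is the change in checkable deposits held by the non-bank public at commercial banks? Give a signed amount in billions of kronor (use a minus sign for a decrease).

+9 billion

Riksbank balance sheet:
  Assets:      Securities +125B, Loans to banks +13B
  Liabilities: Bank reserves +91B, Government deposits +47B
Commercial banking system:
  Assets:      Reserves at CB +91B, Securities −69B
  Liabilities: Checkable deposits +9B, Borrowings from CB +13B
So the change in checkable deposits held by the non-bank public at commercial banks is +9 billion.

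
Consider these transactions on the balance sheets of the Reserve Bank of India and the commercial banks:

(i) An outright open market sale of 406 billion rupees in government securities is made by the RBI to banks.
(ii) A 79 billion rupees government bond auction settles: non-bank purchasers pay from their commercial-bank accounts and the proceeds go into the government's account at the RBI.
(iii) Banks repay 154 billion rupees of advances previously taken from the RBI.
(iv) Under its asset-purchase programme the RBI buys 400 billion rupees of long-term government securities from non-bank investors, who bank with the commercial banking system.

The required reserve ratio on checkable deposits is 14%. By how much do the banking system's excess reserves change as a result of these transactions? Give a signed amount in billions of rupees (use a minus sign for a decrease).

OMO sale (to banks) 406 billion rupees: reserves −406B, deposits 0.
Government account inflow 79 billion rupees: reserves −79B, deposits −79B.
Discount-window repayment 154 billion rupees: reserves −154B, deposits 0.
Asset purchase (from non-banks) 400 billion rupees: reserves +400B, deposits +400B.
Totals: Δreserves = −239B, Δdeposits = +321B.
Δrequired reserves = 14% × +321B = +44.94B.
Δexcess reserves = Δreserves − Δrequired = −239B − (+44.94B) = -283.94 billion.

-283.94 billion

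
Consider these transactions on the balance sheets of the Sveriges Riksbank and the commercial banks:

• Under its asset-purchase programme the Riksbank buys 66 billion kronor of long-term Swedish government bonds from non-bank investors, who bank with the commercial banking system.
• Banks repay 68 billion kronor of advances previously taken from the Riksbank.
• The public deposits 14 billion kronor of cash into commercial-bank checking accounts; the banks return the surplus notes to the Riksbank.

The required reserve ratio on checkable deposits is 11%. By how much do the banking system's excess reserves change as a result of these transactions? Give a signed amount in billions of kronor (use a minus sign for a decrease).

Asset purchase (from non-banks) 66 billion kronor: reserves +66B, deposits +66B.
Discount-window repayment 68 billion kronor: reserves −68B, deposits 0.
Currency deposit 14 billion kronor: reserves +14B, deposits +14B.
Totals: Δreserves = +12B, Δdeposits = +80B.
Δrequired reserves = 11% × +80B = +8.8B.
Δexcess reserves = Δreserves − Δrequired = +12B − (+8.8B) = +3.2 billion.

+3.2 billion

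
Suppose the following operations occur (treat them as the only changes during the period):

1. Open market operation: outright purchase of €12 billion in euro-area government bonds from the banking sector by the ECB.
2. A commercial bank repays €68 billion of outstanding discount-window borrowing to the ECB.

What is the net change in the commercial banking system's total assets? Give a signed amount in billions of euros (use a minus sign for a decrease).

-€68 billion

OMO purchase (from banks) €12 billion: just an asset swap on bank balance sheets → 0.
Discount-window repayment €68 billion: bank balance sheets shrink → −€68B.
Net: 0 − 68 = -€68 billion.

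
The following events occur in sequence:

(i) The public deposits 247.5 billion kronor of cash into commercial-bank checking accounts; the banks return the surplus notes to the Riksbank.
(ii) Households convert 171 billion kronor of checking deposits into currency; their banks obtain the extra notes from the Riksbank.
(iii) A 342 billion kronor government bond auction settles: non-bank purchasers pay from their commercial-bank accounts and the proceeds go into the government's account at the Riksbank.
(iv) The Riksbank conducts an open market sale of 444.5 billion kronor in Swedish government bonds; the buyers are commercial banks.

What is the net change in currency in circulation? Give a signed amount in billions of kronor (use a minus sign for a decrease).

-76.5 billion

Riksbank balance sheet:
  Assets:      Securities −444.5B
  Liabilities: Bank reserves −710B, Currency in circulation −76.5B, Government deposits +342B
Commercial banking system:
  Assets:      Reserves at CB −710B, Securities +444.5B
  Liabilities: Checkable deposits −265.5B
So the change in currency in circulation is -76.5 billion.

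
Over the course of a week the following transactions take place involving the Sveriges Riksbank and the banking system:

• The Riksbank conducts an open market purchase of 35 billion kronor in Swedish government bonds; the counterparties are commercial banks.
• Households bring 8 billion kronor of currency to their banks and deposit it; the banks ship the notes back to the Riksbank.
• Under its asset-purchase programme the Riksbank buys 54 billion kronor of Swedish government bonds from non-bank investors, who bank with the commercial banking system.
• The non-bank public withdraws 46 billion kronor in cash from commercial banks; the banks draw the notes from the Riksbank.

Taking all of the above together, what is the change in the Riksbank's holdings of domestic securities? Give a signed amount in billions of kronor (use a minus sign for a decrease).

Riksbank balance sheet:
  Assets:      Securities +89B
  Liabilities: Bank reserves +51B, Currency in circulation +38B
So the change in the Riksbank's holdings of domestic securities is +89 billion.

+89 billion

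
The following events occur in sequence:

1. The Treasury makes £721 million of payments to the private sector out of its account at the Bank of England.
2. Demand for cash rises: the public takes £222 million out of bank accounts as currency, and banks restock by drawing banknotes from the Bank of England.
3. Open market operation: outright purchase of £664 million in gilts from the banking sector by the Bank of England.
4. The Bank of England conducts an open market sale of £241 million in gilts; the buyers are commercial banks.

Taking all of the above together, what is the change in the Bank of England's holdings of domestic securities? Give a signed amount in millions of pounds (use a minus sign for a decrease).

+£423 million

Government spending £721 million: the Bank of England's securities portfolio is untouched → 0.
Currency withdrawal £222 million: the Bank of England's securities portfolio is untouched → 0.
OMO purchase (from banks) £664 million: securities added to the Bank of England's portfolio → +£664M.
OMO sale (to banks) £241 million: securities removed from the Bank of England's portfolio → −£241M.
Net: 0 + 0 + 664 − 241 = +£423 million.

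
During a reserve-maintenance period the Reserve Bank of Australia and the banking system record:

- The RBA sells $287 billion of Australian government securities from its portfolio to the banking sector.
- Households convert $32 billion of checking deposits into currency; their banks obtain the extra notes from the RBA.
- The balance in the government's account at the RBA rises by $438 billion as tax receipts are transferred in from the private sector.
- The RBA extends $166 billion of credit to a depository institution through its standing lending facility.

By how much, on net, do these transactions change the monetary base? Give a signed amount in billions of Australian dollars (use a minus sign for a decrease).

-$559 billion

OMO sale (to banks) $287 billion: RBA balance sheet contracts → −$287B.
Currency withdrawal $32 billion: just a shift between currency and reserves — both are base money → 0.
Government account inflow $438 billion: reserves shift to a non-base liability → −$438B.
Discount-window loan $166 billion: RBA balance sheet expands → +$166B.
Net: −287 + 0 − 438 + 166 = -$559 billion.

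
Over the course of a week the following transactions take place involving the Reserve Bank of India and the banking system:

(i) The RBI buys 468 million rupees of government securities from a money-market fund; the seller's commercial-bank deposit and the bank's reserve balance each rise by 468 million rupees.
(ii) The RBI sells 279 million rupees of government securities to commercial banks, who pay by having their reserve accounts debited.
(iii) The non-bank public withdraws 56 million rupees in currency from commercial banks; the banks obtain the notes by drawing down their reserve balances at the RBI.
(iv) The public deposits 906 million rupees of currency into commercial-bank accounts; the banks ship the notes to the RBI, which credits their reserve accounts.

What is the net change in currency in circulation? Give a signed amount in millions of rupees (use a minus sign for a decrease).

-850 million

RBI balance sheet:
  Assets:      Securities +189M
  Liabilities: Bank reserves +1039M, Currency in circulation −850M
So the change in currency in circulation is -850 million.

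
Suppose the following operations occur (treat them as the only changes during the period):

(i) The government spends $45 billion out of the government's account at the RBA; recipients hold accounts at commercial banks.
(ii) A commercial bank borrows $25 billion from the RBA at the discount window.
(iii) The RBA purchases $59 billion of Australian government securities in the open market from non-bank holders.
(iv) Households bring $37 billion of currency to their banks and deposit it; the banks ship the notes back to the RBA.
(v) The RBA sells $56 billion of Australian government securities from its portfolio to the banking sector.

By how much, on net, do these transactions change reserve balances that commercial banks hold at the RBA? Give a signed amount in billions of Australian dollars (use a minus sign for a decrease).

Government spending $45 billion: government payments flow into bank reserve accounts → +$45B.
Discount-window loan $25 billion: the loan is credited to the bank's reserve account → +$25B.
Asset purchase (from non-banks) $59 billion: the RBA pays by crediting reserve accounts → +$59B.
Currency deposit $37 billion: returned notes are swapped for reserve credit → +$37B.
OMO sale (to banks) $56 billion: the buying banks pay out of their reserve balances → −$56B.
Net: 45 + 25 + 59 + 37 − 56 = +$110 billion.

+$110 billion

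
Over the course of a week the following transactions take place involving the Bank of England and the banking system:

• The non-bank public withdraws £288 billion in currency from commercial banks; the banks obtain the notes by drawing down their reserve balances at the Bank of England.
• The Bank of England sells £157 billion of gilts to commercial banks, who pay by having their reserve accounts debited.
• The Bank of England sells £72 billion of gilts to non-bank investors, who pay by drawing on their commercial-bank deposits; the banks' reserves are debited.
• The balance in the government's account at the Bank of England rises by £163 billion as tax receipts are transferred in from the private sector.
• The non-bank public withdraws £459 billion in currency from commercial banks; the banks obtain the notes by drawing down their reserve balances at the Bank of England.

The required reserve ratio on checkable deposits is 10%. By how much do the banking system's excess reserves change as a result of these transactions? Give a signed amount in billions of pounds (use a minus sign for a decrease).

Currency withdrawal £288 billion: reserves −£288B, deposits −£288B.
OMO sale (to banks) £157 billion: reserves −£157B, deposits 0.
Asset sale (to non-banks) £72 billion: reserves −£72B, deposits −£72B.
Government account inflow £163 billion: reserves −£163B, deposits −£163B.
Currency withdrawal £459 billion: reserves −£459B, deposits −£459B.
Totals: Δreserves = −£1139B, Δdeposits = −£982B.
Δrequired reserves = 10% × −£982B = −£98.2B.
Δexcess reserves = Δreserves − Δrequired = −£1139B − (−£98.2B) = -£1040.8 billion.

-£1040.8 billion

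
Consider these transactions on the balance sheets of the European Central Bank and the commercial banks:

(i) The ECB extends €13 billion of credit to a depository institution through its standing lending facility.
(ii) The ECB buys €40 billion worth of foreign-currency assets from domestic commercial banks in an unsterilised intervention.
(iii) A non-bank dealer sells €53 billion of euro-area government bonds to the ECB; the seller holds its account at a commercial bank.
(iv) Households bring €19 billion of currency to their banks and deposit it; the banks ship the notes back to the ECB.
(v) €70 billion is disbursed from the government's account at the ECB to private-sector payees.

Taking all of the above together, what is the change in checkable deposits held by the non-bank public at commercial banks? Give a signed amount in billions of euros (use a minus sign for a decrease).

Discount-window loan €13 billion: the counterparty is a bank, so public deposits are unchanged → 0.
FX purchase €40 billion: the counterparty is a bank, so public deposits are unchanged → 0.
Asset purchase (from non-banks) €53 billion: non-bank counterparties' bank balances rise → +€53B.
Currency deposit €19 billion: non-bank counterparties' bank balances rise → +€19B.
Government spending €70 billion: non-bank counterparties' bank balances rise → +€70B.
Net: 0 + 0 + 53 + 19 + 70 = +€142 billion.

+€142 billion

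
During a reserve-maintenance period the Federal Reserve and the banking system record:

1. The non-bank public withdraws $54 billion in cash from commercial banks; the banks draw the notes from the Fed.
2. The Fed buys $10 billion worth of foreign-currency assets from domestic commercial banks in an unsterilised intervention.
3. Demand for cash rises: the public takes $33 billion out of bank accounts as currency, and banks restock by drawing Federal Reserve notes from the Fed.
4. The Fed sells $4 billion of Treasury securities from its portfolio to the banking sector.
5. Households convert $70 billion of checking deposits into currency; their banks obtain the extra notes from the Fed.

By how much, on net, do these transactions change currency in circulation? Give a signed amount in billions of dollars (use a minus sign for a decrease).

+$157 billion

Fed balance sheet:
  Assets:      Securities −$4B, Foreign assets +$10B
  Liabilities: Bank reserves −$151B, Currency in circulation +$157B
Commercial banking system:
  Assets:      Reserves at CB −$151B, Securities +$4B, Foreign assets −$10B
  Liabilities: Checkable deposits −$157B
So the change in currency in circulation is +$157 billion.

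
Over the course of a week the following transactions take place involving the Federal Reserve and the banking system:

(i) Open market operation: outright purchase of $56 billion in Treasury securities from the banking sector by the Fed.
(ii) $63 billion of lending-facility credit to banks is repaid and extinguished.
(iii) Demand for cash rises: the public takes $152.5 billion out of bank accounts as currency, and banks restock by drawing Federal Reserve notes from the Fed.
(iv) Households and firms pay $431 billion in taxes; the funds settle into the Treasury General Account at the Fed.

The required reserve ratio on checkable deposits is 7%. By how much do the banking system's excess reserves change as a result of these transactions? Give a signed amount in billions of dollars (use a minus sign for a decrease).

OMO purchase (from banks) $56 billion: reserves +$56B, deposits 0.
Discount-window repayment $63 billion: reserves −$63B, deposits 0.
Currency withdrawal $152.5 billion: reserves −$152.5B, deposits −$152.5B.
Government account inflow $431 billion: reserves −$431B, deposits −$431B.
Totals: Δreserves = −$590.5B, Δdeposits = −$583.5B.
Δrequired reserves = 7% × −$583.5B = −$40.845B.
Δexcess reserves = Δreserves − Δrequired = −$590.5B − (−$40.845B) = -$549.655 billion.

-$549.655 billion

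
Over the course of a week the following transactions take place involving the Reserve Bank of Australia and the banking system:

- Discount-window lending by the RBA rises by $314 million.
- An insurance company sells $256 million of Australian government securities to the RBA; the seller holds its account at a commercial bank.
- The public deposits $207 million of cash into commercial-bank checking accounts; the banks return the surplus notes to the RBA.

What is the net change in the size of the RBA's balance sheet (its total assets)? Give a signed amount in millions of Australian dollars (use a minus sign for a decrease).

+$570 million

RBA balance sheet:
  Assets:      Securities +$256M, Loans to banks +$314M
  Liabilities: Bank reserves +$777M, Currency in circulation −$207M
Change in total RBA assets = +$570 million.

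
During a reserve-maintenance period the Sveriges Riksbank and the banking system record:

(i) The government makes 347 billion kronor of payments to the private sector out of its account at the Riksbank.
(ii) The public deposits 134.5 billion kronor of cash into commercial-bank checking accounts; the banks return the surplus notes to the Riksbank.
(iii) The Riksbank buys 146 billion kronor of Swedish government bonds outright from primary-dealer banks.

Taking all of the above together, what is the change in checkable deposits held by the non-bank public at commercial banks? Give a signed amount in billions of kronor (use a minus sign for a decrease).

+481.5 billion

Riksbank balance sheet:
  Assets:      Securities +146B
  Liabilities: Bank reserves +627.5B, Currency in circulation −134.5B, Government deposits −347B
Commercial banking system:
  Assets:      Reserves at CB +627.5B, Securities −146B
  Liabilities: Checkable deposits +481.5B
So the change in checkable deposits held by the non-bank public at commercial banks is +481.5 billion.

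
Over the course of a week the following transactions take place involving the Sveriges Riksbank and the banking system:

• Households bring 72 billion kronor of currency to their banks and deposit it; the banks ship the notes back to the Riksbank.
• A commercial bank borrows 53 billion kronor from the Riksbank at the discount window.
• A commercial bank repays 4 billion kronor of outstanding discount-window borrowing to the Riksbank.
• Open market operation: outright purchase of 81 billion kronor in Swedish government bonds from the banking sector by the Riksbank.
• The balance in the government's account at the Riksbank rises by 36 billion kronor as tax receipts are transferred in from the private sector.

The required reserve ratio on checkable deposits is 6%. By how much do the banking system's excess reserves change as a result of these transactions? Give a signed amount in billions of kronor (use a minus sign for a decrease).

+163.84 billion

Currency deposit 72 billion kronor: reserves +72B, deposits +72B.
Discount-window loan 53 billion kronor: reserves +53B, deposits 0.
Discount-window repayment 4 billion kronor: reserves −4B, deposits 0.
OMO purchase (from banks) 81 billion kronor: reserves +81B, deposits 0.
Government account inflow 36 billion kronor: reserves −36B, deposits −36B.
Totals: Δreserves = +166B, Δdeposits = +36B.
Δrequired reserves = 6% × +36B = +2.16B.
Δexcess reserves = Δreserves − Δrequired = +166B − (+2.16B) = +163.84 billion.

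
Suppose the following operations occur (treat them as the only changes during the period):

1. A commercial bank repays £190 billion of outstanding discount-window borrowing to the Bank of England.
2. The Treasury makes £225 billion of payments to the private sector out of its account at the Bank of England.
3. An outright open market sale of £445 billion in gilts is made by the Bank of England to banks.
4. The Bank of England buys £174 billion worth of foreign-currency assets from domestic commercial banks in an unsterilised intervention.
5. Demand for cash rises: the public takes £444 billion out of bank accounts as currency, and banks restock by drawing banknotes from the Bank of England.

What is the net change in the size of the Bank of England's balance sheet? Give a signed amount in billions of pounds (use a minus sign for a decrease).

-£461 billion

Discount-window repayment £190 billion: a Bank of England asset is shed → −£190B.
Government spending £225 billion: only the composition of liabilities changes → 0.
OMO sale (to banks) £445 billion: a Bank of England asset is shed → −£445B.
FX purchase £174 billion: a Bank of England asset is acquired → +£174B.
Currency withdrawal £444 billion: only the composition of liabilities changes → 0.
Net: −190 + 0 − 445 + 174 + 0 = -£461 billion.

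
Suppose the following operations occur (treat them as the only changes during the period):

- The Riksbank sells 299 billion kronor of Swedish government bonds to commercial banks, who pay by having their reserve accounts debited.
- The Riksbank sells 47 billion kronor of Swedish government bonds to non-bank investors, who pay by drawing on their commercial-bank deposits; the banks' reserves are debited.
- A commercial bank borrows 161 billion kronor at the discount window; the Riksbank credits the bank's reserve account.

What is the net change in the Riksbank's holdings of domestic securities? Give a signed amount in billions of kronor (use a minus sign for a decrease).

-346 billion

Riksbank balance sheet:
  Assets:      Securities −346B, Loans to banks +161B
  Liabilities: Bank reserves −185B
Commercial banking system:
  Assets:      Reserves at CB −185B, Securities +299B
  Liabilities: Checkable deposits −47B, Borrowings from CB +161B
So the change in the Riksbank's holdings of domestic securities is -346 billion.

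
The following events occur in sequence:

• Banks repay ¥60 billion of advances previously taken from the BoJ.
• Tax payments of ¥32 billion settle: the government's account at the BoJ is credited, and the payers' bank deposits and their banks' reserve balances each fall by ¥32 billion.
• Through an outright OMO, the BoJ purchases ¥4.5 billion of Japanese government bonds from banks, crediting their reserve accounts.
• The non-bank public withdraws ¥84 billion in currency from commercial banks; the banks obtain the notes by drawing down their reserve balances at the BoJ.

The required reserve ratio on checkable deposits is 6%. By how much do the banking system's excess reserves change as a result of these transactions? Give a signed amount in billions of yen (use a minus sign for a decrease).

-¥164.54 billion

Discount-window repayment ¥60 billion: reserves −¥60B, deposits 0.
Government account inflow ¥32 billion: reserves −¥32B, deposits −¥32B.
OMO purchase (from banks) ¥4.5 billion: reserves +¥4.5B, deposits 0.
Currency withdrawal ¥84 billion: reserves −¥84B, deposits −¥84B.
Totals: Δreserves = −¥171.5B, Δdeposits = −¥116B.
Δrequired reserves = 6% × −¥116B = −¥6.96B.
Δexcess reserves = Δreserves − Δrequired = −¥171.5B − (−¥6.96B) = -¥164.54 billion.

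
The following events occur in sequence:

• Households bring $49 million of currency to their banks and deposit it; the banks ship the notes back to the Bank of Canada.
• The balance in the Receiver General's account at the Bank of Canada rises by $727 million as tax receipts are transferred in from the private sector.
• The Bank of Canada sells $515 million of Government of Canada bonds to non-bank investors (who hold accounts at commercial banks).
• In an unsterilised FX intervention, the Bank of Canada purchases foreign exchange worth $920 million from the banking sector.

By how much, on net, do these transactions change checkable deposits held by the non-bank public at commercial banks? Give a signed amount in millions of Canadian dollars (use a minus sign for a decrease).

-$1193 million

Currency deposit $49 million: non-bank counterparties' bank balances rise → +$49M.
Government account inflow $727 million: non-bank counterparties' bank balances fall → −$727M.
Asset sale (to non-banks) $515 million: non-bank counterparties' bank balances fall → −$515M.
FX purchase $920 million: the counterparty is a bank, so public deposits are unchanged → 0.
Net: 49 − 727 − 515 + 0 = -$1193 million.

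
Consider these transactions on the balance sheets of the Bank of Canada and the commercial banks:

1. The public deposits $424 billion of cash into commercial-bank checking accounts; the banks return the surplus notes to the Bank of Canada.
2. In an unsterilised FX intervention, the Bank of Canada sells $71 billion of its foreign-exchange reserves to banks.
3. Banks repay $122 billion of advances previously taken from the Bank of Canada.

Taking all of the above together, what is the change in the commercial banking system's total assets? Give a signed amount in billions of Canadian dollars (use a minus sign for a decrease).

+$302 billion

Currency deposit $424 billion: bank balance sheets expand → +$424B.
FX sale $71 billion: just an asset swap on bank balance sheets → 0.
Discount-window repayment $122 billion: bank balance sheets shrink → −$122B.
Net: 424 + 0 − 122 = +$302 billion.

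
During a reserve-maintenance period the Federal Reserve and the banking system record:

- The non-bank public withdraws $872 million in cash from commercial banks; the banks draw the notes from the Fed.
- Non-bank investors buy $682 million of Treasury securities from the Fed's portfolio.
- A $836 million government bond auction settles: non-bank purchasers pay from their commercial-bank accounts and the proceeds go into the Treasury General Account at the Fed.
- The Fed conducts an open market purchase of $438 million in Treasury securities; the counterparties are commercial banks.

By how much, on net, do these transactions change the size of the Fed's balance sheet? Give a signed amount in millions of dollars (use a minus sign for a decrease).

Fed balance sheet:
  Assets:      Securities −$244M
  Liabilities: Bank reserves −$1952M, Currency in circulation +$872M, Government deposits +$836M
Change in total Fed assets = -$244 million.

-$244 million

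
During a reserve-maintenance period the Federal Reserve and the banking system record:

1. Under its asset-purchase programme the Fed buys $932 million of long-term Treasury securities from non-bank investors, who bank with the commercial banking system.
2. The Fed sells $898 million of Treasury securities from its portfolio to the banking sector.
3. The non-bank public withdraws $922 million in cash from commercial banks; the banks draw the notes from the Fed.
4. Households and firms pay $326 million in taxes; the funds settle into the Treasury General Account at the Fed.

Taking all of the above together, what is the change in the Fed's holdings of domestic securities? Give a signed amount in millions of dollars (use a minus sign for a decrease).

+$34 million

Fed balance sheet:
  Assets:      Securities +$34M
  Liabilities: Bank reserves −$1214M, Currency in circulation +$922M, Government deposits +$326M
Commercial banking system:
  Assets:      Reserves at CB −$1214M, Securities +$898M
  Liabilities: Checkable deposits −$316M
So the change in the Fed's holdings of domestic securities is +$34 million.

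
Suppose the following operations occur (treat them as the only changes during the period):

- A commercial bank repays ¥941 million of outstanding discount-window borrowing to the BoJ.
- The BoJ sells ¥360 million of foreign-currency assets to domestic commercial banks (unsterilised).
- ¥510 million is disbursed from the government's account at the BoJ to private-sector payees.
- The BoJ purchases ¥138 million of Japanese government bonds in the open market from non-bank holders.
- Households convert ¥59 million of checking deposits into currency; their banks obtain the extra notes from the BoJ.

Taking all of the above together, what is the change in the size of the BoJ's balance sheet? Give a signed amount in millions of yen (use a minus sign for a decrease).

-¥1163 million

Discount-window repayment ¥941 million: a BoJ asset is shed → −¥941M.
FX sale ¥360 million: a BoJ asset is shed → −¥360M.
Government spending ¥510 million: only the composition of liabilities changes → 0.
Asset purchase (from non-banks) ¥138 million: a BoJ asset is acquired → +¥138M.
Currency withdrawal ¥59 million: only the composition of liabilities changes → 0.
Net: −941 − 360 + 0 + 138 + 0 = -¥1163 million.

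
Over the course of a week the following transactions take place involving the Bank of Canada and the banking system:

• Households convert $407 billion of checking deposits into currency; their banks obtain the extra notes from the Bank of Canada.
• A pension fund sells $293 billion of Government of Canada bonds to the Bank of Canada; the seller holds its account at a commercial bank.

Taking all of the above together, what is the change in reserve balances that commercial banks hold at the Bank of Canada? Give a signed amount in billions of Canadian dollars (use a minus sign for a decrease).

-$114 billion

Currency withdrawal $407 billion: banks swap reserves for currency → −$407B.
Asset purchase (from non-banks) $293 billion: the Bank of Canada pays by crediting reserve accounts → +$293B.
Net: −407 + 293 = -$114 billion.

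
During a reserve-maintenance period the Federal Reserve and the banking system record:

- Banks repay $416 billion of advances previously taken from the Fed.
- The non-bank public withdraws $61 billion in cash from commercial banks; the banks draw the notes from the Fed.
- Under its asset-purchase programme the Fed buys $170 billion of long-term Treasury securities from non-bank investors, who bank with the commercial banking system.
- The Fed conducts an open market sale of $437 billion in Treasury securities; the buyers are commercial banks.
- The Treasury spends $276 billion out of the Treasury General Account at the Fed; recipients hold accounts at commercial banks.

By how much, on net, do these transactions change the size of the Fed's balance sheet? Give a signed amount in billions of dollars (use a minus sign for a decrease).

-$683 billion

Discount-window repayment $416 billion: a Fed asset is shed → −$416B.
Currency withdrawal $61 billion: only the composition of liabilities changes → 0.
Asset purchase (from non-banks) $170 billion: a Fed asset is acquired → +$170B.
OMO sale (to banks) $437 billion: a Fed asset is shed → −$437B.
Government spending $276 billion: only the composition of liabilities changes → 0.
Net: −416 + 0 + 170 − 437 + 0 = -$683 billion.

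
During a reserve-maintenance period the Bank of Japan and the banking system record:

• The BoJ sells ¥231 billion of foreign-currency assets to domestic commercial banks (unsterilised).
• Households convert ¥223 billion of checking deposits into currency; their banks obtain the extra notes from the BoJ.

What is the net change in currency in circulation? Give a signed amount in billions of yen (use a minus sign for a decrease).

+¥223 billion

FX sale ¥231 billion: no currency enters or leaves circulation → 0.
Currency withdrawal ¥223 billion: notes leave the central bank → +¥223B.
Net: 0 + 223 = +¥223 billion.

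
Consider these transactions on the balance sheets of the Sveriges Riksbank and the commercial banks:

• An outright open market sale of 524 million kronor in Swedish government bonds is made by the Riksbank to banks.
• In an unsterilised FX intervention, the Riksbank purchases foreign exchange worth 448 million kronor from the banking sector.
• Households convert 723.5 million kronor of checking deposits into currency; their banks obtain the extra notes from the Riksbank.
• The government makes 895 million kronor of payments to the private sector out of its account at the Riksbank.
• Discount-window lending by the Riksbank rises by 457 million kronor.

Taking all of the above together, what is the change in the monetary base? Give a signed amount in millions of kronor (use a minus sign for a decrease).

+1276 million

Riksbank balance sheet:
  Assets:      Securities −524M, Loans to banks +457M, Foreign assets +448M
  Liabilities: Bank reserves +552.5M, Currency in circulation +723.5M, Government deposits −895M
Monetary base = currency + reserves: +723.5M + (+552.5M) = +1276 million.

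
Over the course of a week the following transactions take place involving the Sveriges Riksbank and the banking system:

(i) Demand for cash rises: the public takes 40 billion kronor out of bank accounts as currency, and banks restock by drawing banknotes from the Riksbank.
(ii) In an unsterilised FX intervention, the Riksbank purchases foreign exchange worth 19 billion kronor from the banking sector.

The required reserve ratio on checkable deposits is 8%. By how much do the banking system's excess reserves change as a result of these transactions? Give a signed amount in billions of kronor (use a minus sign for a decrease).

Currency withdrawal 40 billion kronor: reserves −40B, deposits −40B.
FX purchase 19 billion kronor: reserves +19B, deposits 0.
Totals: Δreserves = −21B, Δdeposits = −40B.
Δrequired reserves = 8% × −40B = −3.2B.
Δexcess reserves = Δreserves − Δrequired = −21B − (−3.2B) = -17.8 billion.

-17.8 billion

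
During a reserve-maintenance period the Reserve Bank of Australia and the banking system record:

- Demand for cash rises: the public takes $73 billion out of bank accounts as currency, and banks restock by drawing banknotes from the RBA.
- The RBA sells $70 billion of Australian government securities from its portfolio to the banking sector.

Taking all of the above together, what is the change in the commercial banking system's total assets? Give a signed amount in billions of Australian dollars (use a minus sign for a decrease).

Currency withdrawal $73 billion: bank balance sheets shrink → −$73B.
OMO sale (to banks) $70 billion: just an asset swap on bank balance sheets → 0.
Net: −73 + 0 = -$73 billion.

-$73 billion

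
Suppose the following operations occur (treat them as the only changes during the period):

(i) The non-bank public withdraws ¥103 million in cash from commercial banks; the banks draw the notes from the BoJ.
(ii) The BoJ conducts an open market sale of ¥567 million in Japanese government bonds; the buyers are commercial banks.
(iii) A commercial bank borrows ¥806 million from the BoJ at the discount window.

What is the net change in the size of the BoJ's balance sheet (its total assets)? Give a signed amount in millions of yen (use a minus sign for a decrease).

Currency withdrawal ¥103 million: only the composition of liabilities changes → 0.
OMO sale (to banks) ¥567 million: a BoJ asset is shed → −¥567M.
Discount-window loan ¥806 million: a BoJ asset is acquired → +¥806M.
Net: 0 − 567 + 806 = +¥239 million.

+¥239 million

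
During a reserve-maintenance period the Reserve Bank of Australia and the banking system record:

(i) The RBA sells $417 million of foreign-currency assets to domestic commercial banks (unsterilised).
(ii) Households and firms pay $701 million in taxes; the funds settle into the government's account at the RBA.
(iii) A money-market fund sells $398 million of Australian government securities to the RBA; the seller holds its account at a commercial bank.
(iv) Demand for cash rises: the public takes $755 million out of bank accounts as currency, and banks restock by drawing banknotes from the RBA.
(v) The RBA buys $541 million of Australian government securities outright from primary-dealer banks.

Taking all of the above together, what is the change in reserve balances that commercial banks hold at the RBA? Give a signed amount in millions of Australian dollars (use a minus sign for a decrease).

-$934 million

FX sale $417 million: the buying banks pay out of their reserve balances → −$417M.
Government account inflow $701 million: funds move from bank reserves into the government account → −$701M.
Asset purchase (from non-banks) $398 million: the RBA pays by crediting reserve accounts → +$398M.
Currency withdrawal $755 million: banks swap reserves for currency → −$755M.
OMO purchase (from banks) $541 million: the RBA pays by crediting reserve accounts → +$541M.
Net: −417 − 701 + 398 − 755 + 541 = -$934 million.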